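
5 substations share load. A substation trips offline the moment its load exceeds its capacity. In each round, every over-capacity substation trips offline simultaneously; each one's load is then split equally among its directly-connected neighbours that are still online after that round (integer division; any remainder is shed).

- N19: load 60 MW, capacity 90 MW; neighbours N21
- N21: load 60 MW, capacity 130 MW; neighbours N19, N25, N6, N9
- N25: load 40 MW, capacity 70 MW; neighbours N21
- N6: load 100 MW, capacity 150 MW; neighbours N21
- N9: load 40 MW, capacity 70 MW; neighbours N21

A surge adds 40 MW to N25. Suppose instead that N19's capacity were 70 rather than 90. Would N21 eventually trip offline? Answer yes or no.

With N19's capacity at 70:
Round 1 — N25 at 80 > 70. N25 trips offline.
  N25 sheds 80 MW to N21: 80 each.
    N21: 60+80 = 140 > 130
Round 2 — N21 trips offline.
  N21 sheds 140 MW to N19, N6, N9: 46 each (2 lost).
    N19: 60+46 = 106 > 70
    N6: 100+46 = 146 ≤ 150
    N9: 40+46 = 86 > 70
Round 3 — N19, N9 trip offline.
  N19 sheds 106 MW: no online neighbours, lost.
  N9 sheds 86 MW: no online neighbours, lost.
No further trips.

yes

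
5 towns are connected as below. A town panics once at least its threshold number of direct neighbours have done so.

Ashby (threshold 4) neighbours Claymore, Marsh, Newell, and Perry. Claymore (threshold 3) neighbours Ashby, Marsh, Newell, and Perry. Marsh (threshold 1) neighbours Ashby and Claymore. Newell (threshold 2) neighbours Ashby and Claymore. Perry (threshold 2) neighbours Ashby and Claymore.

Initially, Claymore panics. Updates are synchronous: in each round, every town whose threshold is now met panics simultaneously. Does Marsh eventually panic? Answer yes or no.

yes

Round 1 — Claymore panics (initial).
Round 2 — checking thresholds:
  Ashby: 1 of 4 neighbours < 4, holds.
  Marsh: 1 of 2 neighbours ≥ 1, panics.
  Newell: 1 of 2 neighbours < 2, holds.
  Perry: 1 of 2 neighbours < 2, holds.
Round 3 — no new panics; cascade stops.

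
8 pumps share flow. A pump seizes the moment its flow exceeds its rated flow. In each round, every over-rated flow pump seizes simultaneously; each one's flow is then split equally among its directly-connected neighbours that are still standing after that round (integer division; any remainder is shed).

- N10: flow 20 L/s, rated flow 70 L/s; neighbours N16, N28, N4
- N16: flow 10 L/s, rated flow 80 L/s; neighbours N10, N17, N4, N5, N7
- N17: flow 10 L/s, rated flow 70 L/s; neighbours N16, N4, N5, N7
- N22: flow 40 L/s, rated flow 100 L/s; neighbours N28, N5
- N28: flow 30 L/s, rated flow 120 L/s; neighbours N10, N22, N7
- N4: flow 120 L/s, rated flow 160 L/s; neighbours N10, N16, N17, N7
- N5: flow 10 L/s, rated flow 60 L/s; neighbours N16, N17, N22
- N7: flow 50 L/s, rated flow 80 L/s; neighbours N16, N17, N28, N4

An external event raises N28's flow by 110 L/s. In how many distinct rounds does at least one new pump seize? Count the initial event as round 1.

Round 1 — N28 at 140 > 120. N28 seizes.
  N28 sheds 140 L/s to N10, N22, N7: 46 each (2 lost).
    N10: 20+46 = 66 ≤ 70
    N22: 40+46 = 86 ≤ 100
    N7: 50+46 = 96 > 80
Round 2 — N7 seizes.
  N7 sheds 96 L/s to N16, N17, N4: 32 each.
    N16: 10+32 = 42 ≤ 80
    N17: 10+32 = 42 ≤ 70
    N4: 120+32 = 152 ≤ 160
No further seizures.

2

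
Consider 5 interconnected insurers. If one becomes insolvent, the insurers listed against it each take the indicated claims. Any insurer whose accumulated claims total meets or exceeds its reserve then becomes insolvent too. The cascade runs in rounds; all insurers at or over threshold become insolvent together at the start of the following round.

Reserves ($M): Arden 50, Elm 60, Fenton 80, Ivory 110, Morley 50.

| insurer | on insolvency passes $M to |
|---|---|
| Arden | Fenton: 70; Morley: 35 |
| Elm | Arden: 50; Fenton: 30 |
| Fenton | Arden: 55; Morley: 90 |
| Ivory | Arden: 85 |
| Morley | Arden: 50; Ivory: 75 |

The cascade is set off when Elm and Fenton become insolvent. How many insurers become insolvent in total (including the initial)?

4

Round 1 — Elm, Fenton become insolvent (initial).
  Arden: +50+55 → 105 ≥ 50
  Morley: +90 → 90 ≥ 50
Round 2 — Arden, Morley become insolvent.
  Ivory: +75 → 75 < 110
No further insolvencies.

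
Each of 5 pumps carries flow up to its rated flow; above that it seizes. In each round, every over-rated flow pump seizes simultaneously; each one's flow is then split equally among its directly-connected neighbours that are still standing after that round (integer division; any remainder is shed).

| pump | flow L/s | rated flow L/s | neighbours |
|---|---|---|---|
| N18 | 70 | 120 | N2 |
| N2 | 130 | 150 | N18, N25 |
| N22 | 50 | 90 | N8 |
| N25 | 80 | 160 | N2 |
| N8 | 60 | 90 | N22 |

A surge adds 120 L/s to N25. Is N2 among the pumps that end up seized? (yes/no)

Round 1 — N25 at 200 > 160. N25 seizes.
  N25 sheds 200 L/s to N2: 200 each.
    N2: 130+200 = 330 > 150
Round 2 — N2 seizes.
  N2 sheds 330 L/s to N18: 330 each.
    N18: 70+330 = 400 > 120
Round 3 — N18 seizes.
  N18 sheds 400 L/s: no online neighbours, lost.
No further seizures.

yes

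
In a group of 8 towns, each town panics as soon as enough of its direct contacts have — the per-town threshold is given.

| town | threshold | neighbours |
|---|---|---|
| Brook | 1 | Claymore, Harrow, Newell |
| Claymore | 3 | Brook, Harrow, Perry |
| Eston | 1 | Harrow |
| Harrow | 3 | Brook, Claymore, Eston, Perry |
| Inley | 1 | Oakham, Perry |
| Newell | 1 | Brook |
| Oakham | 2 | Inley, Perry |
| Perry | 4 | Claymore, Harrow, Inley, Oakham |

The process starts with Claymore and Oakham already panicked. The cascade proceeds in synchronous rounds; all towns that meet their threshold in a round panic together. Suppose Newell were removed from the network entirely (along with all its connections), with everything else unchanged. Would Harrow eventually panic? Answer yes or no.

no

With Newell removed:
Round 1 — Claymore, Oakham panic (initial).
Round 2 — checking thresholds:
  Brook: 1 of 2 neighbours ≥ 1, panics.
  Harrow: 1 of 4 neighbours < 3, holds.
  Inley: 1 of 2 neighbours ≥ 1, panics.
  Perry: 2 of 4 neighbours < 4, holds.
Round 3 — no new panics; cascade stops.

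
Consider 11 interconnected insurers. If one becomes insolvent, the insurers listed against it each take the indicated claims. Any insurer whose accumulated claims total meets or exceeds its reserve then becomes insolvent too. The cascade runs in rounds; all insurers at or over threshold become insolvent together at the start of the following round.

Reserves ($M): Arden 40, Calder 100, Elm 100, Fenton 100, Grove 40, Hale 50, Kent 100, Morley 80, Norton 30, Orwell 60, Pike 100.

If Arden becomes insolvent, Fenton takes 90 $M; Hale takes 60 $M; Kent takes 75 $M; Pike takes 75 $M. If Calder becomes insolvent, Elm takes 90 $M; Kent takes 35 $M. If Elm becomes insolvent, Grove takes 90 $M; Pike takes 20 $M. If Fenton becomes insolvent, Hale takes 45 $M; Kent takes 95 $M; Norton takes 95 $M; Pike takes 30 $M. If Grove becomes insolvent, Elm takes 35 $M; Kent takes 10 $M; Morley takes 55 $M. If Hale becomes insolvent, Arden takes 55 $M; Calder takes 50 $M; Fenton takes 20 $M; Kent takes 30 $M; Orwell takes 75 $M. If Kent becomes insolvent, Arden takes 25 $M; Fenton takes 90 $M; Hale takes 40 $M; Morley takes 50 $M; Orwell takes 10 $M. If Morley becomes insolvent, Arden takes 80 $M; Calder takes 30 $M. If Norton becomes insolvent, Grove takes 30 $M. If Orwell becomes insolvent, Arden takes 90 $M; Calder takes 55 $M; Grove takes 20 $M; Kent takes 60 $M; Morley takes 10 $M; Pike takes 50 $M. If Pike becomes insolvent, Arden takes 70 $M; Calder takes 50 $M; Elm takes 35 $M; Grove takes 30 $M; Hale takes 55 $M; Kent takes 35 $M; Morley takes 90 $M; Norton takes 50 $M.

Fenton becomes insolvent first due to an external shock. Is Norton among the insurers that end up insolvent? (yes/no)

yes

Round 1 — Fenton becomes insolvent (initial).
  Hale: +45 → 45 < 50
  Kent: +95 → 95 < 100
  Norton: +95 → 95 ≥ 30
  Pike: +30 → 30 < 100
Round 2 — Norton becomes insolvent.
  Grove: +30 → 30 < 40
No further insolvencies.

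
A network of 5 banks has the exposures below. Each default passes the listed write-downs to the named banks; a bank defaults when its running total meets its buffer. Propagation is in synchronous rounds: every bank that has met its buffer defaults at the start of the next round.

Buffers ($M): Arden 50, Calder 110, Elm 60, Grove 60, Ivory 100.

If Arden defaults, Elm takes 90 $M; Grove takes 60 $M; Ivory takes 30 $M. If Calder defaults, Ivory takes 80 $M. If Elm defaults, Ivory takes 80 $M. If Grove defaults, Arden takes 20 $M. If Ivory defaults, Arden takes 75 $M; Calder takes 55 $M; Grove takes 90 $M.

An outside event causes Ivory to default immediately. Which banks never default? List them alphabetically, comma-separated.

Calder

Round 1 — Ivory defaults (initial).
  Arden: +75 → 75 ≥ 50
  Calder: +55 → 55 < 110
  Grove: +90 → 90 ≥ 60
Round 2 — Arden, Grove default.
  Elm: +90 → 90 ≥ 60
Round 3 — Elm defaults.
No further defaults.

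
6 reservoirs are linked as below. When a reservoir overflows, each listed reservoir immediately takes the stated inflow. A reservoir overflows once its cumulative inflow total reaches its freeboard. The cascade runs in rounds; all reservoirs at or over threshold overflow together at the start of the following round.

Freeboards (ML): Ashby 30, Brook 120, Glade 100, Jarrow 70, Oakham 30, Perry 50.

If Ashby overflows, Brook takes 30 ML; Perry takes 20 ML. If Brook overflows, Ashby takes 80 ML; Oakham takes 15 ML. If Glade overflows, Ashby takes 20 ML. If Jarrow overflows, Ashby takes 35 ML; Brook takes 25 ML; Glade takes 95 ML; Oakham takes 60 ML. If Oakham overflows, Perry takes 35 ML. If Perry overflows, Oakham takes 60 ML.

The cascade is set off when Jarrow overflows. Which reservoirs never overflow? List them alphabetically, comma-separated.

Brook, Glade

Round 1 — Jarrow overflows (initial).
  Ashby: +35 → 35 ≥ 30
  Brook: +25 → 25 < 120
  Glade: +95 → 95 < 100
  Oakham: +60 → 60 ≥ 30
Round 2 — Ashby, Oakham overflow.
  Brook: +30 → 55 < 120
  Perry: +20+35 → 55 ≥ 50
Round 3 — Perry overflows.
No further overflows.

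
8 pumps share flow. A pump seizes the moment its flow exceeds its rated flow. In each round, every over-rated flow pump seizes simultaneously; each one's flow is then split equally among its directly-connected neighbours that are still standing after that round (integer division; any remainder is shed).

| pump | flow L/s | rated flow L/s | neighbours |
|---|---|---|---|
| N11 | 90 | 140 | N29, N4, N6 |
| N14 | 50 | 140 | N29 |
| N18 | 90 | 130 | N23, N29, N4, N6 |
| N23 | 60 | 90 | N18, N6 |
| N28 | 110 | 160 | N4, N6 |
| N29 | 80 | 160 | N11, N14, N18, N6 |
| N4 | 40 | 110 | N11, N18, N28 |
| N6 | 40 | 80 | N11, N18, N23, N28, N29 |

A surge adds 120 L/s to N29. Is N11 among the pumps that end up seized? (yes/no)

Round 1 — N29 at 200 > 160. N29 seizes.
  N29 sheds 200 L/s to N11, N14, N18, N6: 50 each.
    N11: 90+50 = 140 ≤ 140
    N14: 50+50 = 100 ≤ 140
    N18: 90+50 = 140 > 130
    N6: 40+50 = 90 > 80
Round 2 — N18, N6 seize.
  N18 sheds 140 L/s to N23, N4: 70 each.
    N23: 60+70 = 130 > 90
    N4: 40+70 = 110 ≤ 110
  N6 sheds 90 L/s to N11, N23, N28: 30 each.
    N11: 140+30 = 170 > 140
    N23: 130+30 = 160 > 90
    N28: 110+30 = 140 ≤ 160
Round 3 — N11, N23 seize.
  N11 sheds 170 L/s to N4: 170 each.
    N4: 110+170 = 280 > 110
  N23 sheds 160 L/s: no online neighbours, lost.
Round 4 — N4 seizes.
  N4 sheds 280 L/s to N28: 280 each.
    N28: 140+280 = 420 > 160
Round 5 — N28 seizes.
  N28 sheds 420 L/s: no online neighbours, lost.
No further seizures.

yes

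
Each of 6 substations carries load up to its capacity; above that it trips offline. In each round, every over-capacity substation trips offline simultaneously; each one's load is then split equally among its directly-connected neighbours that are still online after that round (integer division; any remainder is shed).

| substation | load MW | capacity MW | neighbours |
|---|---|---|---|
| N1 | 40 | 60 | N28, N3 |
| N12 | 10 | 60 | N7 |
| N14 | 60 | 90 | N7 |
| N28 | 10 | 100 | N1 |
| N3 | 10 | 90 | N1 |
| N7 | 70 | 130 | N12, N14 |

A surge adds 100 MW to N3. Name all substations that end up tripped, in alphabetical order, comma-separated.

Round 1 — N3 at 110 > 90. N3 trips offline.
  N3 sheds 110 MW to N1: 110 each.
    N1: 40+110 = 150 > 60
Round 2 — N1 trips offline.
  N1 sheds 150 MW to N28: 150 each.
    N28: 10+150 = 160 > 100
Round 3 — N28 trips offline.
  N28 sheds 160 MW: no online neighbours, lost.
No further trips.

N1, N28, N3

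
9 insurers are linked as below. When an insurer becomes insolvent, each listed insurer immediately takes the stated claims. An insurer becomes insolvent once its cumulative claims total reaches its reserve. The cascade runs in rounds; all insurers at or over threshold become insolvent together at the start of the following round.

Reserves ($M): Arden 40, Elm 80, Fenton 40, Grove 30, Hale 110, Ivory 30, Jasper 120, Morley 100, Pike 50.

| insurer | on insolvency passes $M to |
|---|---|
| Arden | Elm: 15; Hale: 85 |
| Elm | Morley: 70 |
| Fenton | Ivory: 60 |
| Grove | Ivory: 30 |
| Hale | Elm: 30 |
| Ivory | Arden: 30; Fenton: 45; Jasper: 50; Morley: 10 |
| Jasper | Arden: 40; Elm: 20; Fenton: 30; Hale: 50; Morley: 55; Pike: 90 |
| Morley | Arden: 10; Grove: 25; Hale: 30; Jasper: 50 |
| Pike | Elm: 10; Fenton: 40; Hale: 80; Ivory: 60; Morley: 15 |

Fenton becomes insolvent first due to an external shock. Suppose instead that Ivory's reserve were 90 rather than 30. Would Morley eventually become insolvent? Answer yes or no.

With Ivory's reserve at 90:
Round 1 — Fenton becomes insolvent (initial).
  Ivory: +60 → 60 < 90
No further insolvencies.

no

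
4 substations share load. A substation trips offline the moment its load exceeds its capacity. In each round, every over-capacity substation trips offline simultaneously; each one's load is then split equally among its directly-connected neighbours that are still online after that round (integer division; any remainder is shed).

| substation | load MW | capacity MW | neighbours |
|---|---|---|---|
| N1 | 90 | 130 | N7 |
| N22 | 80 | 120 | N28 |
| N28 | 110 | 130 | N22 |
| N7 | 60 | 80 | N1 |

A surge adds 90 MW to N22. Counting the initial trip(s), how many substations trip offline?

2

Round 1 — N22 at 170 > 120. N22 trips offline.
  N22 sheds 170 MW to N28: 170 each.
    N28: 110+170 = 280 > 130
Round 2 — N28 trips offline.
  N28 sheds 280 MW: no online neighbours, lost.
No further trips.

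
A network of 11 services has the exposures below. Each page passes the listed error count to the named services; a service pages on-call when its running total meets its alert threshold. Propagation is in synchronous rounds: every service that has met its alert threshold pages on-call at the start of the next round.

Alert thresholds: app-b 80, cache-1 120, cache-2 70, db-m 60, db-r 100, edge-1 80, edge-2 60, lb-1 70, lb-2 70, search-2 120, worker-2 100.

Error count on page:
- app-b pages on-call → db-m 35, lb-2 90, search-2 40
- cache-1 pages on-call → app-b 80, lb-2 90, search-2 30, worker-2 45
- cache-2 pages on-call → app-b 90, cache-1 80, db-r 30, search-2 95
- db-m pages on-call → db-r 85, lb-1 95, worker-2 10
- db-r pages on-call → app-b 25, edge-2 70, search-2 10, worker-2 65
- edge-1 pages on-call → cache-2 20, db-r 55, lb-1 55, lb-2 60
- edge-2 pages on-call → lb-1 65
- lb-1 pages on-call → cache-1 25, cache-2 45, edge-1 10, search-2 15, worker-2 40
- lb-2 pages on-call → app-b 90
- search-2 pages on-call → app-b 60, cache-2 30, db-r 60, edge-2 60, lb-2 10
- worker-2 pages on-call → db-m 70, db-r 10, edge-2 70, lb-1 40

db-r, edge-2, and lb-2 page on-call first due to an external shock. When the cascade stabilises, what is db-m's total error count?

Round 1 — db-r, edge-2, lb-2 page on-call (initial).
  app-b: +25+90 → 115 ≥ 80
  lb-1: +65 → 65 < 70
  search-2: +10 → 10 < 120
  worker-2: +65 → 65 < 100
Round 2 — app-b pages on-call.
  db-m: +35 → 35 < 60
  search-2: +40 → 50 < 120
No further pages.

35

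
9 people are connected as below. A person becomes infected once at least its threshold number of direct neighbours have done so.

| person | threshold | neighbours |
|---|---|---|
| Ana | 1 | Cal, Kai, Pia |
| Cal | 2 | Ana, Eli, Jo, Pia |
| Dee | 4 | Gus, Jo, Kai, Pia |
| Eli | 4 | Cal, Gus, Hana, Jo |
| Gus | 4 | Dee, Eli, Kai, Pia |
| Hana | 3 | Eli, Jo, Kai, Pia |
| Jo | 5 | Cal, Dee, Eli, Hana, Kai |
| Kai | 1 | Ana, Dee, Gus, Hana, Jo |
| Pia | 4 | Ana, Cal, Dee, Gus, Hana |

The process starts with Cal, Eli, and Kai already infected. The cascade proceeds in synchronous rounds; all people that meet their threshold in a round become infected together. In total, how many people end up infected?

4

Round 1 — Cal, Eli, Kai become infected (initial).
Round 2 — checking thresholds:
  Ana: 2 of 3 neighbours ≥ 1, becomes infected.
  Dee: 1 of 4 neighbours < 4, holds.
  Gus: 2 of 4 neighbours < 4, holds.
  Hana: 2 of 4 neighbours < 3, holds.
  Jo: 3 of 5 neighbours < 5, holds.
  Pia: 1 of 5 neighbours < 4, holds.
Round 3 — no new infections; cascade stops.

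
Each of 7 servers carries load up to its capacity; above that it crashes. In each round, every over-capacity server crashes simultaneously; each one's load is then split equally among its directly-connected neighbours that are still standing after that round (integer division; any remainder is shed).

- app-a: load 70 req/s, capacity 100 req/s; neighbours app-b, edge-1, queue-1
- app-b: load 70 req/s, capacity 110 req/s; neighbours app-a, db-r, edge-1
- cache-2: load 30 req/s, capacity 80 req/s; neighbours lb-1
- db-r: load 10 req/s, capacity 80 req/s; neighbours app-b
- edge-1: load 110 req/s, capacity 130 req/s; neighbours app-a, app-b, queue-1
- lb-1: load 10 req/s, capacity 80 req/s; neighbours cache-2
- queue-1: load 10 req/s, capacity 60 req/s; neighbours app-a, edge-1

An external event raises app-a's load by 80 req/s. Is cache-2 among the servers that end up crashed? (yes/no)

Round 1 — app-a at 150 > 100. app-a crashes.
  app-a sheds 150 req/s to app-b, edge-1, queue-1: 50 each.
    app-b: 70+50 = 120 > 110
    edge-1: 110+50 = 160 > 130
    queue-1: 10+50 = 60 ≤ 60
Round 2 — app-b, edge-1 crash.
  app-b sheds 120 req/s to db-r: 120 each.
    db-r: 10+120 = 130 > 80
  edge-1 sheds 160 req/s to queue-1: 160 each.
    queue-1: 60+160 = 220 > 60
Round 3 — db-r, queue-1 crash.
  db-r sheds 130 req/s: no online neighbours, lost.
  queue-1 sheds 220 req/s: no online neighbours, lost.
No further crashes.

no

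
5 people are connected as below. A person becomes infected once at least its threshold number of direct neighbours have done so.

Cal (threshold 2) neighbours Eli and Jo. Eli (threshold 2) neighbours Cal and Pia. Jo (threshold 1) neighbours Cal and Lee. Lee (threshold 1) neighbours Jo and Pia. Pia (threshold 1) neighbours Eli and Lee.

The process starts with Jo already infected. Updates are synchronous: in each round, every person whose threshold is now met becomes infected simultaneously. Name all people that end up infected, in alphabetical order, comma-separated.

Round 1 — Jo becomes infected (initial).
Round 2 — checking thresholds:
  Cal: 1 of 2 neighbours < 2, not yet.
  Lee: 1 of 2 neighbours ≥ 1, becomes infected.
Round 3 — checking thresholds:
  Cal: 1 of 2 neighbours < 2, not yet.
  Pia: 1 of 2 neighbours ≥ 1, becomes infected.
Round 4 — no new infections; cascade stops.

Jo, Lee, Pia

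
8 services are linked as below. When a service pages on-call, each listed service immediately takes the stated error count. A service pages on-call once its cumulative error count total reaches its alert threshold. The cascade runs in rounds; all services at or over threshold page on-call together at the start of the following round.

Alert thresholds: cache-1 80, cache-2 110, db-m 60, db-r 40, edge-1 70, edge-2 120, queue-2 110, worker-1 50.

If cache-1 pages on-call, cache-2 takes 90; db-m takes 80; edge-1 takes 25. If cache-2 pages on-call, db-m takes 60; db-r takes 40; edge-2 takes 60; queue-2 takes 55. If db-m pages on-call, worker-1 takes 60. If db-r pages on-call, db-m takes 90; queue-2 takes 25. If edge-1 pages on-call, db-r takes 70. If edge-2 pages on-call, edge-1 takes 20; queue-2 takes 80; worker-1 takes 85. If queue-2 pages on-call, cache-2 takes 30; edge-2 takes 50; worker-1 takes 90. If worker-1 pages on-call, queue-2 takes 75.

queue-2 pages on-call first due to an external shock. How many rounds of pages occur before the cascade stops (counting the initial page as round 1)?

Round 1 — queue-2 pages on-call (initial).
  cache-2: +30 → 30 < 110
  edge-2: +50 → 50 < 120
  worker-1: +90 → 90 ≥ 50
Round 2 — worker-1 pages on-call.
No further pages.

2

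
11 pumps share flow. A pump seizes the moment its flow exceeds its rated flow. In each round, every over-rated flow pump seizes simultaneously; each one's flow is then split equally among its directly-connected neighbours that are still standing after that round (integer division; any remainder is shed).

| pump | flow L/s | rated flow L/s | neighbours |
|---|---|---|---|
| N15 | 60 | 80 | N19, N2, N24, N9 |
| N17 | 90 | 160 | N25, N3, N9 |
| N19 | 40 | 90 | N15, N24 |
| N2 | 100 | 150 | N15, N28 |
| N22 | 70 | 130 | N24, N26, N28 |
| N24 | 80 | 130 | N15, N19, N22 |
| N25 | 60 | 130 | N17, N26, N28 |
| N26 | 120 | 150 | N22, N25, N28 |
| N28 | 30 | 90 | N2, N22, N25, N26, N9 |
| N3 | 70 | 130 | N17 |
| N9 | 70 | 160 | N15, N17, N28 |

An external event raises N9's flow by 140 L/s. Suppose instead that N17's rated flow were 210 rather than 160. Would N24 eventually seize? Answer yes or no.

no

With N17's rated flow at 210:
Round 1 — N9 at 210 > 160. N9 seizes.
  N9 sheds 210 L/s to N15, N17, N28: 70 each.
    N15: 60+70 = 130 > 80
    N17: 90+70 = 160 ≤ 210
    N28: 30+70 = 100 > 90
Round 2 — N15, N28 seize.
  N15 sheds 130 L/s to N19, N2, N24: 43 each (1 lost).
    N19: 40+43 = 83 ≤ 90
    N2: 100+43 = 143 ≤ 150
    N24: 80+43 = 123 ≤ 130
  N28 sheds 100 L/s to N2, N22, N25, N26: 25 each.
    N2: 143+25 = 168 > 150
    N22: 70+25 = 95 ≤ 130
    N25: 60+25 = 85 ≤ 130
    N26: 120+25 = 145 ≤ 150
Round 3 — N2 seizes.
  N2 sheds 168 L/s: no online neighbours, lost.
No further seizures.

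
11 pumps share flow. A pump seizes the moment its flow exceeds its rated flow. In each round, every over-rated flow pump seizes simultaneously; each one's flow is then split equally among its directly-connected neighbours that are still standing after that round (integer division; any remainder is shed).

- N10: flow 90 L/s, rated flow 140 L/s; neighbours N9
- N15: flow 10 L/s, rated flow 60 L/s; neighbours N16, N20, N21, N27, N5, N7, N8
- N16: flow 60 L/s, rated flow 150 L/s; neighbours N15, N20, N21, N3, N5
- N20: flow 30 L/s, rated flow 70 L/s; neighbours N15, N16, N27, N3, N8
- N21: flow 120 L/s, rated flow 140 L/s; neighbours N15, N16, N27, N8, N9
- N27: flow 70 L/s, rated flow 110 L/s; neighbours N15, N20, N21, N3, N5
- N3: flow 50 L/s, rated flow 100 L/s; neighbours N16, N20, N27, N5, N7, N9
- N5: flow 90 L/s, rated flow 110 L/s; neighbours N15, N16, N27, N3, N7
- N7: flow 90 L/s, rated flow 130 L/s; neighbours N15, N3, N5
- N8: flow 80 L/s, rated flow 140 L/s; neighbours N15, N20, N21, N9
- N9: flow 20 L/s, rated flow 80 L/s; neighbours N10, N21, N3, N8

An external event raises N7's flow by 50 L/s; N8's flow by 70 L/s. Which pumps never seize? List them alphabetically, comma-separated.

Round 1 — N7 at 140 > 130; N8 at 150 > 140. N7, N8 seize.
  N7 sheds 140 L/s to N15, N3, N5: 46 each (2 lost).
    N15: 10+46 = 56 ≤ 60
    N3: 50+46 = 96 ≤ 100
    N5: 90+46 = 136 > 110
  N8 sheds 150 L/s to N15, N20, N21, N9: 37 each (2 lost).
    N15: 56+37 = 93 > 60
    N20: 30+37 = 67 ≤ 70
    N21: 120+37 = 157 > 140
    N9: 20+37 = 57 ≤ 80
Round 2 — N15, N21, N5 seize.
  N15 sheds 93 L/s to N16, N20, N27: 31 each.
    N16: 60+31 = 91 ≤ 150
    N20: 67+31 = 98 > 70
    N27: 70+31 = 101 ≤ 110
  N21 sheds 157 L/s to N16, N27, N9: 52 each (1 lost).
    N16: 91+52 = 143 ≤ 150
    N27: 101+52 = 153 > 110
    N9: 57+52 = 109 > 80
  N5 sheds 136 L/s to N16, N27, N3: 45 each (1 lost).
    N16: 143+45 = 188 > 150
    N27: 153+45 = 198 > 110
    N3: 96+45 = 141 > 100
Round 3 — N16, N20, N27, N3, N9 seize.
  N16 sheds 188 L/s: no online neighbours, lost.
  N20 sheds 98 L/s: no online neighbours, lost.
  N27 sheds 198 L/s: no online neighbours, lost.
  N3 sheds 141 L/s: no online neighbours, lost.
  N9 sheds 109 L/s to N10: 109 each.
    N10: 90+109 = 199 > 140
Round 4 — N10 seizes.
  N10 sheds 199 L/s: no online neighbours, lost.
No further seizures.

none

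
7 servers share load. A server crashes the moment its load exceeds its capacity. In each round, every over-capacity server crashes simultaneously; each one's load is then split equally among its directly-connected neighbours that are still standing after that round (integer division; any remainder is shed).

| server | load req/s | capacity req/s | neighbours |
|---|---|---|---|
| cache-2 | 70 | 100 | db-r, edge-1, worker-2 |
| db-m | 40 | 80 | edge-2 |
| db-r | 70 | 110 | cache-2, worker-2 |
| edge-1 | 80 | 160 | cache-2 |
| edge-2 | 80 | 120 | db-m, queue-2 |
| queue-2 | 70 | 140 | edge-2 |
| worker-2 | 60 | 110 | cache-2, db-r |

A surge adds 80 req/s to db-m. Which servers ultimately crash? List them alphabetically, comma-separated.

Round 1 — db-m at 120 > 80. db-m crashes.
  db-m sheds 120 req/s to edge-2: 120 each.
    edge-2: 80+120 = 200 > 120
Round 2 — edge-2 crashes.
  edge-2 sheds 200 req/s to queue-2: 200 each.
    queue-2: 70+200 = 270 > 140
Round 3 — queue-2 crashes.
  queue-2 sheds 270 req/s: no online neighbours, lost.
No further crashes.

db-m, edge-2, queue-2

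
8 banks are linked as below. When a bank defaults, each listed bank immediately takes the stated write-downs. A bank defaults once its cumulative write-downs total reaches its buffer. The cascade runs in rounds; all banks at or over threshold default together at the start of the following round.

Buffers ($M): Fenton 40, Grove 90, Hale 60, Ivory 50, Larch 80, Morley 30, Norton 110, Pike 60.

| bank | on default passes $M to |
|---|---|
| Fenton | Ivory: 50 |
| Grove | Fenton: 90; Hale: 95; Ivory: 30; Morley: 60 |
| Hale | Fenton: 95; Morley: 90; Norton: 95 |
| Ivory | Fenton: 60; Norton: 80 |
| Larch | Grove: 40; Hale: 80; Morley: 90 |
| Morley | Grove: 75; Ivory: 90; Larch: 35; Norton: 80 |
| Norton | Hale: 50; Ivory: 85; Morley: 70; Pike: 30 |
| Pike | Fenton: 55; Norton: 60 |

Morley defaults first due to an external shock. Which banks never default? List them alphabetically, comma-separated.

Grove, Hale, Larch, Pike

Round 1 — Morley defaults (initial).
  Grove: +75 → 75 < 90
  Ivory: +90 → 90 ≥ 50
  Larch: +35 → 35 < 80
  Norton: +80 → 80 < 110
Round 2 — Ivory defaults.
  Fenton: +60 → 60 ≥ 40
  Norton: +80 → 160 ≥ 110
Round 3 — Fenton, Norton default.
  Hale: +50 → 50 < 60
  Pike: +30 → 30 < 60
No further defaults.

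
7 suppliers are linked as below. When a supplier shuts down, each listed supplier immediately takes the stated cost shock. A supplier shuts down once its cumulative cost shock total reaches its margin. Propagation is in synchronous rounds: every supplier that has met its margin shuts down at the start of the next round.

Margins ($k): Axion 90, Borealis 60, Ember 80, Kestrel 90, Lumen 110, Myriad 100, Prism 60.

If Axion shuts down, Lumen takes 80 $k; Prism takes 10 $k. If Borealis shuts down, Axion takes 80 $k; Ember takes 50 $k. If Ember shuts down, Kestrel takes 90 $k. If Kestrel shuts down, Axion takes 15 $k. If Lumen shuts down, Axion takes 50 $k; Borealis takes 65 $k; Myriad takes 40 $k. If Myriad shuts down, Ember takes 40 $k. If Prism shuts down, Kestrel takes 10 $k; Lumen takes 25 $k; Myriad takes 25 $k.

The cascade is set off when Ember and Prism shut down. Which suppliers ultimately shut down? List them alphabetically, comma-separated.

Ember, Kestrel, Prism

Round 1 — Ember, Prism shut down (initial).
  Kestrel: +90+10 → 100 ≥ 90
  Lumen: +25 → 25 < 110
  Myriad: +25 → 25 < 100
Round 2 — Kestrel shuts down.
  Axion: +15 → 15 < 90
No further shutdowns.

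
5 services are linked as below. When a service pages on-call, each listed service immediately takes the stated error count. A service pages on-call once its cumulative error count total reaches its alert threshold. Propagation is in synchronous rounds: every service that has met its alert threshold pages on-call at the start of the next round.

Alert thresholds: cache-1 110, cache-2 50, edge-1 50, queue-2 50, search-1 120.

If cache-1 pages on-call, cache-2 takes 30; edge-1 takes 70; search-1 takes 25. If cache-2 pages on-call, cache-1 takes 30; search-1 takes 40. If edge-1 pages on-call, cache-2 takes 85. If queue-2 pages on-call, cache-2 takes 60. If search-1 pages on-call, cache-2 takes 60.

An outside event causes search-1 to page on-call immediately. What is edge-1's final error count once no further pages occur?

0

Round 1 — search-1 pages on-call (initial).
  cache-2: +60 → 60 ≥ 50
Round 2 — cache-2 pages on-call.
  cache-1: +30 → 30 < 110
No further pages.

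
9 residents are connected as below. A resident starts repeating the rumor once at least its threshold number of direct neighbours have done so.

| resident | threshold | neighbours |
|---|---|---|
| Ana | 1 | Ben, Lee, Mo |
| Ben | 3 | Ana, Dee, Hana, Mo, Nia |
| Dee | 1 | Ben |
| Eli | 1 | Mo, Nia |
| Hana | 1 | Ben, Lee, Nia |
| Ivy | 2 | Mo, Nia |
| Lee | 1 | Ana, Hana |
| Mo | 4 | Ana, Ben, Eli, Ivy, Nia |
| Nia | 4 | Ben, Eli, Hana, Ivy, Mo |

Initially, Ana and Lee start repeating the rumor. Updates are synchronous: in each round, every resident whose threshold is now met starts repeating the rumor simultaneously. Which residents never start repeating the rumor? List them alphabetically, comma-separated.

Round 1 — Ana, Lee start repeating the rumor (initial).
Round 2 — checking thresholds:
  Ben: 1 of 5 neighbours < 3, holds.
  Hana: 1 of 3 neighbours ≥ 1, starts repeating the rumor.
  Mo: 1 of 5 neighbours < 4, holds.
Round 3 — no new spreads; cascade stops.

Ben, Dee, Eli, Ivy, Mo, Nia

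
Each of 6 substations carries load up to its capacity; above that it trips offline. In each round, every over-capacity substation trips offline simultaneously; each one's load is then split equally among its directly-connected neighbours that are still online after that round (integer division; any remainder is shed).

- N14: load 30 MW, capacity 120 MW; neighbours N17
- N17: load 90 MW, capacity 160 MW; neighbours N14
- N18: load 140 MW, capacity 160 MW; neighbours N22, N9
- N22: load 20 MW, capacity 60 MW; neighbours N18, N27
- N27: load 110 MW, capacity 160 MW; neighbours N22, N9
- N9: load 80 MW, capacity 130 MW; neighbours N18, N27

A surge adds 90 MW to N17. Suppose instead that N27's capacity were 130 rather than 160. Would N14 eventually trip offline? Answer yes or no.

yes

With N27's capacity at 130:
Round 1 — N17 at 180 > 160. N17 trips offline.
  N17 sheds 180 MW to N14: 180 each.
    N14: 30+180 = 210 > 120
Round 2 — N14 trips offline.
  N14 sheds 210 MW: no online neighbours, lost.
No further trips.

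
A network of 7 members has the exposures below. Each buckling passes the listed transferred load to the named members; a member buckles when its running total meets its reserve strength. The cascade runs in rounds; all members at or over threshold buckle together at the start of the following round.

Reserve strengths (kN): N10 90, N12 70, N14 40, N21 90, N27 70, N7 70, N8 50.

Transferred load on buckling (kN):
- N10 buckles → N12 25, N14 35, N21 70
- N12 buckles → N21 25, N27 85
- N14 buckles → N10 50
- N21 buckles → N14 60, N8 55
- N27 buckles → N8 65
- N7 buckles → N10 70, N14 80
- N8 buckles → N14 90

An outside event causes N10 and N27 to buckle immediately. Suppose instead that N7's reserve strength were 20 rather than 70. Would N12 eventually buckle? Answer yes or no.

no

With N7's reserve strength at 20:
Round 1 — N10, N27 buckle (initial).
  N12: +25 → 25 < 70
  N14: +35 → 35 < 40
  N21: +70 → 70 < 90
  N8: +65 → 65 ≥ 50
Round 2 — N8 buckles.
  N14: +90 → 125 ≥ 40
Round 3 — N14 buckles.
No further bucklings.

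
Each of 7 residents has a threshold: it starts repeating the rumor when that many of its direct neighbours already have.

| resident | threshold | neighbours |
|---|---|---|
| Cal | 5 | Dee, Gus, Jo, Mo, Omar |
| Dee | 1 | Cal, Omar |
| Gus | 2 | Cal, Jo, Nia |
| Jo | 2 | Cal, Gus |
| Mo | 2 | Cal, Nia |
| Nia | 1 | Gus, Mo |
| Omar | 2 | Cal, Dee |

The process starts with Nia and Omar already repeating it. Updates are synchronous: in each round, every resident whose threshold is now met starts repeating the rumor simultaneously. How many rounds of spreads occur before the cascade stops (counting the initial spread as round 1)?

Round 1 — Nia, Omar start repeating the rumor (initial).
Round 2 — checking thresholds:
  Cal: 1 of 5 neighbours < 5, not yet.
  Dee: 1 of 2 neighbours ≥ 1, starts repeating the rumor.
  Gus: 1 of 3 neighbours < 2, not yet.
  Mo: 1 of 2 neighbours < 2, not yet.
Round 3 — no new spreads; cascade stops.

2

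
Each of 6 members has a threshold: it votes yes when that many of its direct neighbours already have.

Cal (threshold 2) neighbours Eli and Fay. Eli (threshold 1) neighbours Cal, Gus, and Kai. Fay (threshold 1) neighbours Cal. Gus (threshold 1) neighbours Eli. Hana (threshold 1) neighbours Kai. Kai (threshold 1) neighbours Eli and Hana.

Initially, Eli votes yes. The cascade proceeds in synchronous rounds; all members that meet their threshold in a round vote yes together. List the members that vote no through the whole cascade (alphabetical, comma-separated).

Round 1 — Eli votes yes (initial).
Round 2 — checking thresholds:
  Cal: 1 of 2 neighbours < 2, not yet.
  Gus: 1 of 1 neighbours ≥ 1, votes yes.
  Kai: 1 of 2 neighbours ≥ 1, votes yes.
Round 3 — checking thresholds:
  Cal: 1 of 2 neighbours < 2, not yet.
  Hana: 1 of 1 neighbours ≥ 1, votes yes.
Round 4 — no new yes votes; cascade stops.

Cal, Fay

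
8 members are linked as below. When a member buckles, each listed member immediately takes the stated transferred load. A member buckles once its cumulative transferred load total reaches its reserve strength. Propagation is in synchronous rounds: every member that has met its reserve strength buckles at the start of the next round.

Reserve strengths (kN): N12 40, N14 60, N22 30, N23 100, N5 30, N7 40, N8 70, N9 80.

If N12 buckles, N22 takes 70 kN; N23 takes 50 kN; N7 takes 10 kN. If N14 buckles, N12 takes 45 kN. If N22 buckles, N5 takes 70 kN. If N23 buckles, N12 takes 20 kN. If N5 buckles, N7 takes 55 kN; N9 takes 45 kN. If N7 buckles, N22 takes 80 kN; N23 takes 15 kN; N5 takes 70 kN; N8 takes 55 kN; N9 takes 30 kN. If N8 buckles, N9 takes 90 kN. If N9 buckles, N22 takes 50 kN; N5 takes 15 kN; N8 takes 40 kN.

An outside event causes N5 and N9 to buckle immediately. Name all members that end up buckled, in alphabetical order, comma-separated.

N22, N5, N7, N8, N9

Round 1 — N5, N9 buckle (initial).
  N22: +50 → 50 ≥ 30
  N7: +55 → 55 ≥ 40
  N8: +40 → 40 < 70
Round 2 — N22, N7 buckle.
  N23: +15 → 15 < 100
  N8: +55 → 95 ≥ 70
Round 3 — N8 buckles.
No further bucklings.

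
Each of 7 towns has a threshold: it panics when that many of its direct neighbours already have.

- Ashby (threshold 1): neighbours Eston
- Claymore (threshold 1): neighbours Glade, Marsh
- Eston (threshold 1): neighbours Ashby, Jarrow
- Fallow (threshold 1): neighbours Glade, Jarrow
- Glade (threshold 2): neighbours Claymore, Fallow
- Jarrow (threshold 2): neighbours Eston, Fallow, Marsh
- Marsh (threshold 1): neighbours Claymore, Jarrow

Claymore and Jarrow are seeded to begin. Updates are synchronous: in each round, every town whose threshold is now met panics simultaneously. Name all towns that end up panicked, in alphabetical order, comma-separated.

Round 1 — Claymore, Jarrow panic (initial).
Round 2 — checking thresholds:
  Eston: 1 of 2 neighbours ≥ 1, panics.
  Fallow: 1 of 2 neighbours ≥ 1, panics.
  Glade: 1 of 2 neighbours < 2, below threshold.
  Marsh: 2 of 2 neighbours ≥ 1, panics.
Round 3 — checking thresholds:
  Ashby: 1 of 1 neighbours ≥ 1, panics.
  Glade: 2 of 2 neighbours ≥ 2, panics.
Round 4 — no new panics; cascade stops.

Ashby, Claymore, Eston, Fallow, Glade, Jarrow, Marsh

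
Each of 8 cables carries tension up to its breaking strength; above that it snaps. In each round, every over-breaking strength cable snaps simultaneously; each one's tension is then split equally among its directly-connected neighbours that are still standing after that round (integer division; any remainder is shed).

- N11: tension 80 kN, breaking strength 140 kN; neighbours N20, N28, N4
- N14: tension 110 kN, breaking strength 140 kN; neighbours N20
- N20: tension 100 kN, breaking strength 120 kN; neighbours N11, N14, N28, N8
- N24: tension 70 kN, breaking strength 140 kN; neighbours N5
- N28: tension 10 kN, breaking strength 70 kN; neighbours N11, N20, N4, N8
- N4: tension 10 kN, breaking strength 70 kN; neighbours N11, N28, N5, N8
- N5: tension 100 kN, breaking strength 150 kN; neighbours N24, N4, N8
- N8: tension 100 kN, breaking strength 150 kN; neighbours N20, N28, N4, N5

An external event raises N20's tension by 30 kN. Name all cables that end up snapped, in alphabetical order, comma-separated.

Round 1 — N20 at 130 > 120. N20 snaps.
  N20 sheds 130 kN to N11, N14, N28, N8: 32 each (2 lost).
    N11: 80+32 = 112 ≤ 140
    N14: 110+32 = 142 > 140
    N28: 10+32 = 42 ≤ 70
    N8: 100+32 = 132 ≤ 150
Round 2 — N14 snaps.
  N14 sheds 142 kN: no online neighbours, lost.
No further breaks.

N14, N20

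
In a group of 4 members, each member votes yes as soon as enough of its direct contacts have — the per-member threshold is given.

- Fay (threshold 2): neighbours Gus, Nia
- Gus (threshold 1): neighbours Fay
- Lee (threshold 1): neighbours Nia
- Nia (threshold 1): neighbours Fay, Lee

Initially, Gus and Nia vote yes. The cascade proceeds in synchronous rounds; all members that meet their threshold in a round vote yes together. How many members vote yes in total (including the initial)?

4

Round 1 — Gus, Nia vote yes (initial).
Round 2 — checking thresholds:
  Fay: 2 of 2 neighbours ≥ 2, votes yes.
  Lee: 1 of 1 neighbours ≥ 1, votes yes.
Round 3 — no new yes votes; cascade stops.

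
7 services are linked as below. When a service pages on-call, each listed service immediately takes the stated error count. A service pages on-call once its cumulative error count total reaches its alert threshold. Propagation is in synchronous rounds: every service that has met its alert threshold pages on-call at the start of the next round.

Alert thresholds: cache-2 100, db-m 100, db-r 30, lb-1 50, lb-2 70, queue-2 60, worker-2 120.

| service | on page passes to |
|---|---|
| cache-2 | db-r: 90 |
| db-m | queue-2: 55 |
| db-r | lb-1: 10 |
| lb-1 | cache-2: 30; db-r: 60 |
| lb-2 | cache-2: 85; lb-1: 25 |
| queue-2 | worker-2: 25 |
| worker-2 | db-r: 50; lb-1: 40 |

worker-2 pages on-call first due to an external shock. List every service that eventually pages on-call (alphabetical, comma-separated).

db-r, lb-1, worker-2

Round 1 — worker-2 pages on-call (initial).
  db-r: +50 → 50 ≥ 30
  lb-1: +40 → 40 < 50
Round 2 — db-r pages on-call.
  lb-1: +10 → 50 ≥ 50
Round 3 — lb-1 pages on-call.
  cache-2: +30 → 30 < 100
No further pages.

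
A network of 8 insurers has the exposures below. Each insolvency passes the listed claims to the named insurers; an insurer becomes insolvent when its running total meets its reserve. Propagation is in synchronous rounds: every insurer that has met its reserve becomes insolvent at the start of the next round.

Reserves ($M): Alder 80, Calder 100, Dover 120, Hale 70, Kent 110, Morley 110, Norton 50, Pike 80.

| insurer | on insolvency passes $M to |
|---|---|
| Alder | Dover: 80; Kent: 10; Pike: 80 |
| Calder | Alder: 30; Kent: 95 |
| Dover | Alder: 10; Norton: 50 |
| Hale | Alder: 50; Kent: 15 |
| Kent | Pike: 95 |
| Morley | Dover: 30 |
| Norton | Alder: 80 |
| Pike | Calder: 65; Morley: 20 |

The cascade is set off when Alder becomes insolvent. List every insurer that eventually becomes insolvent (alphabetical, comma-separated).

Alder, Pike

Round 1 — Alder becomes insolvent (initial).
  Dover: +80 → 80 < 120
  Kent: +10 → 10 < 110
  Pike: +80 → 80 ≥ 80
Round 2 — Pike becomes insolvent.
  Calder: +65 → 65 < 100
  Morley: +20 → 20 < 110
No further insolvencies.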